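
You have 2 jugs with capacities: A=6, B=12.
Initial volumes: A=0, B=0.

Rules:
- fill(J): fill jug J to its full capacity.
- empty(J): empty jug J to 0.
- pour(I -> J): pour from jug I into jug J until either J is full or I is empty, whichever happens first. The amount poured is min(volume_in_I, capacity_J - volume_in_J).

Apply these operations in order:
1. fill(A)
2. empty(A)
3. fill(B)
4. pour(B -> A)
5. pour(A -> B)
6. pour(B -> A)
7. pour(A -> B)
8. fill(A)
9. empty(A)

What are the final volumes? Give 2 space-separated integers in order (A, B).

Step 1: fill(A) -> (A=6 B=0)
Step 2: empty(A) -> (A=0 B=0)
Step 3: fill(B) -> (A=0 B=12)
Step 4: pour(B -> A) -> (A=6 B=6)
Step 5: pour(A -> B) -> (A=0 B=12)
Step 6: pour(B -> A) -> (A=6 B=6)
Step 7: pour(A -> B) -> (A=0 B=12)
Step 8: fill(A) -> (A=6 B=12)
Step 9: empty(A) -> (A=0 B=12)

Answer: 0 12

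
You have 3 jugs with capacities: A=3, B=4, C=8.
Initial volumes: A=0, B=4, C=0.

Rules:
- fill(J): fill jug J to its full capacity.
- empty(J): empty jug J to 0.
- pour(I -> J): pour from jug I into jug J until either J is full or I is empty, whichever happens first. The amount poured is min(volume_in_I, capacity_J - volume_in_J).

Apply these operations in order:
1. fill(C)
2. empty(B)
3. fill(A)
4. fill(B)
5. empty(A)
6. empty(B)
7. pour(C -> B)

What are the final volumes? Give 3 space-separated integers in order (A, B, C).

Answer: 0 4 4

Derivation:
Step 1: fill(C) -> (A=0 B=4 C=8)
Step 2: empty(B) -> (A=0 B=0 C=8)
Step 3: fill(A) -> (A=3 B=0 C=8)
Step 4: fill(B) -> (A=3 B=4 C=8)
Step 5: empty(A) -> (A=0 B=4 C=8)
Step 6: empty(B) -> (A=0 B=0 C=8)
Step 7: pour(C -> B) -> (A=0 B=4 C=4)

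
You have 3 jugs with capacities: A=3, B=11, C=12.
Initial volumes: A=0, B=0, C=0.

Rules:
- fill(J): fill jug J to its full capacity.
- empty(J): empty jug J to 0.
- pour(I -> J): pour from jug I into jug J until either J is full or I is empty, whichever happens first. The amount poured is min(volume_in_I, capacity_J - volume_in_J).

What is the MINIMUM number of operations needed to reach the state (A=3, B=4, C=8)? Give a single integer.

Answer: 8

Derivation:
BFS from (A=0, B=0, C=0). One shortest path:
  1. fill(C) -> (A=0 B=0 C=12)
  2. pour(C -> B) -> (A=0 B=11 C=1)
  3. pour(C -> A) -> (A=1 B=11 C=0)
  4. pour(B -> C) -> (A=1 B=0 C=11)
  5. pour(A -> B) -> (A=0 B=1 C=11)
  6. fill(A) -> (A=3 B=1 C=11)
  7. pour(A -> B) -> (A=0 B=4 C=11)
  8. pour(C -> A) -> (A=3 B=4 C=8)
Reached target in 8 moves.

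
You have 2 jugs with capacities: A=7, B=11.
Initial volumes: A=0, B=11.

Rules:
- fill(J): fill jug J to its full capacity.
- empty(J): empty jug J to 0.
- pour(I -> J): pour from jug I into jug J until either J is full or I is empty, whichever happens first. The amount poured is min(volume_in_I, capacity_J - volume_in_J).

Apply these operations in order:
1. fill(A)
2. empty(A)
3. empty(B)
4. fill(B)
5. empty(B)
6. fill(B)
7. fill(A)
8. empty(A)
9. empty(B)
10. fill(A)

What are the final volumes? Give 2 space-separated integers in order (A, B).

Answer: 7 0

Derivation:
Step 1: fill(A) -> (A=7 B=11)
Step 2: empty(A) -> (A=0 B=11)
Step 3: empty(B) -> (A=0 B=0)
Step 4: fill(B) -> (A=0 B=11)
Step 5: empty(B) -> (A=0 B=0)
Step 6: fill(B) -> (A=0 B=11)
Step 7: fill(A) -> (A=7 B=11)
Step 8: empty(A) -> (A=0 B=11)
Step 9: empty(B) -> (A=0 B=0)
Step 10: fill(A) -> (A=7 B=0)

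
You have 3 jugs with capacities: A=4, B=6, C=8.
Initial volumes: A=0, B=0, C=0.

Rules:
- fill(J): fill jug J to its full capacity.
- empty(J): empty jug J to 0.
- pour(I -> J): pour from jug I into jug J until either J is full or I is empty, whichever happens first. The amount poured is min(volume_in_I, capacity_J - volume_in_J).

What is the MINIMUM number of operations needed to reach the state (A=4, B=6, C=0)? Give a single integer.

Answer: 2

Derivation:
BFS from (A=0, B=0, C=0). One shortest path:
  1. fill(A) -> (A=4 B=0 C=0)
  2. fill(B) -> (A=4 B=6 C=0)
Reached target in 2 moves.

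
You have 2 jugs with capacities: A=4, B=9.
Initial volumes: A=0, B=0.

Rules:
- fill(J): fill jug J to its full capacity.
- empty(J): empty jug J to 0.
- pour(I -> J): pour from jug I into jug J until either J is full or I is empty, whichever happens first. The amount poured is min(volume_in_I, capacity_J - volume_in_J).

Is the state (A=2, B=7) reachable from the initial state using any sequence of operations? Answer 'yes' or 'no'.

BFS explored all 26 reachable states.
Reachable set includes: (0,0), (0,1), (0,2), (0,3), (0,4), (0,5), (0,6), (0,7), (0,8), (0,9), (1,0), (1,9) ...
Target (A=2, B=7) not in reachable set → no.

Answer: no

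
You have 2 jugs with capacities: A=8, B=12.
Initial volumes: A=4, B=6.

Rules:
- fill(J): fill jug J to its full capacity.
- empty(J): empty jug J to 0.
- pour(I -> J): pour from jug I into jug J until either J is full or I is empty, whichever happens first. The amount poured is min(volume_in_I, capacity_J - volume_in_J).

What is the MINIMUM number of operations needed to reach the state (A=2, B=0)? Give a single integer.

BFS from (A=4, B=6). One shortest path:
  1. fill(A) -> (A=8 B=6)
  2. pour(A -> B) -> (A=2 B=12)
  3. empty(B) -> (A=2 B=0)
Reached target in 3 moves.

Answer: 3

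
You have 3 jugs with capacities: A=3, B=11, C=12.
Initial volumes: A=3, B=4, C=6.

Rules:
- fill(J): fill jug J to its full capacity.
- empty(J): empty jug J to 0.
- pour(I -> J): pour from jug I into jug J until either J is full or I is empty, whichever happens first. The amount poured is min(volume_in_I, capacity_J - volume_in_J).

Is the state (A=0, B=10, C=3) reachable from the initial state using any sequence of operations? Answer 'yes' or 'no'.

BFS from (A=3, B=4, C=6):
  1. pour(C -> B) -> (A=3 B=10 C=0)
  2. pour(A -> C) -> (A=0 B=10 C=3)
Target reached → yes.

Answer: yes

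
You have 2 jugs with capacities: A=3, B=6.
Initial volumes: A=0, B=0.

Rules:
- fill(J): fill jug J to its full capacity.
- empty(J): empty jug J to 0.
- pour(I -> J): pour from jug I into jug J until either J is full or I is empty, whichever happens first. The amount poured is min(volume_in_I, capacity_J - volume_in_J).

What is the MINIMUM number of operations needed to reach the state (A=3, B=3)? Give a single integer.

Answer: 2

Derivation:
BFS from (A=0, B=0). One shortest path:
  1. fill(B) -> (A=0 B=6)
  2. pour(B -> A) -> (A=3 B=3)
Reached target in 2 moves.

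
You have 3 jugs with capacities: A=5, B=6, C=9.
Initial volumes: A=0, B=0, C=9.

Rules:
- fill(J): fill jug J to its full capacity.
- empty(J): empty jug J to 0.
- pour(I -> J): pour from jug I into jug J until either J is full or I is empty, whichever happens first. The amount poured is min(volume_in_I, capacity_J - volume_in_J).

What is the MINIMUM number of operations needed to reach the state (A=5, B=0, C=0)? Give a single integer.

Answer: 2

Derivation:
BFS from (A=0, B=0, C=9). One shortest path:
  1. fill(A) -> (A=5 B=0 C=9)
  2. empty(C) -> (A=5 B=0 C=0)
Reached target in 2 moves.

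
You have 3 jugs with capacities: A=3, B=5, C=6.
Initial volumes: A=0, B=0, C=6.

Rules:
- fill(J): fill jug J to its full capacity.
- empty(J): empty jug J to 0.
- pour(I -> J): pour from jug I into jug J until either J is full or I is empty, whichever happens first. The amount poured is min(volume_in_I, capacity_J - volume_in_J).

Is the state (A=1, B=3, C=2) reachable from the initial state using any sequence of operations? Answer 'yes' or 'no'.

Answer: no

Derivation:
BFS explored all 128 reachable states.
Reachable set includes: (0,0,0), (0,0,1), (0,0,2), (0,0,3), (0,0,4), (0,0,5), (0,0,6), (0,1,0), (0,1,1), (0,1,2), (0,1,3), (0,1,4) ...
Target (A=1, B=3, C=2) not in reachable set → no.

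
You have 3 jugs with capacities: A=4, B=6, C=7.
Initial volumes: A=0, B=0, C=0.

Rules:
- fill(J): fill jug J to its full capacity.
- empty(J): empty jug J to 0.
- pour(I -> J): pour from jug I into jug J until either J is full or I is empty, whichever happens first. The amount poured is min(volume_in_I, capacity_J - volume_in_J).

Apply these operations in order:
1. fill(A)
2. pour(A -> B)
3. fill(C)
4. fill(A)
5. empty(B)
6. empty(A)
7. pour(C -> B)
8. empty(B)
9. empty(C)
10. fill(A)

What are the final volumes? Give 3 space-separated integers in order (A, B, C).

Step 1: fill(A) -> (A=4 B=0 C=0)
Step 2: pour(A -> B) -> (A=0 B=4 C=0)
Step 3: fill(C) -> (A=0 B=4 C=7)
Step 4: fill(A) -> (A=4 B=4 C=7)
Step 5: empty(B) -> (A=4 B=0 C=7)
Step 6: empty(A) -> (A=0 B=0 C=7)
Step 7: pour(C -> B) -> (A=0 B=6 C=1)
Step 8: empty(B) -> (A=0 B=0 C=1)
Step 9: empty(C) -> (A=0 B=0 C=0)
Step 10: fill(A) -> (A=4 B=0 C=0)

Answer: 4 0 0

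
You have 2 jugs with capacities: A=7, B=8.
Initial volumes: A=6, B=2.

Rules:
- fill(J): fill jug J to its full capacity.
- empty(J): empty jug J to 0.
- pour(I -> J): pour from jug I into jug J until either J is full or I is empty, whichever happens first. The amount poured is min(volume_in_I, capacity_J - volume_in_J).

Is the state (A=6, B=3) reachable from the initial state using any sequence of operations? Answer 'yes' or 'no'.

Answer: no

Derivation:
BFS explored all 31 reachable states.
Reachable set includes: (0,0), (0,1), (0,2), (0,3), (0,4), (0,5), (0,6), (0,7), (0,8), (1,0), (1,8), (2,0) ...
Target (A=6, B=3) not in reachable set → no.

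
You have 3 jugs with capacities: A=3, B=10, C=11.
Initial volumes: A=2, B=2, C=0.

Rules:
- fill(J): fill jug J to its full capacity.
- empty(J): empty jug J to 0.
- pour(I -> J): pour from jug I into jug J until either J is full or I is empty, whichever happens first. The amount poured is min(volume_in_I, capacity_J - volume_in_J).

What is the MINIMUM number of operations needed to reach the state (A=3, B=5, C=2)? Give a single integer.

Answer: 4

Derivation:
BFS from (A=2, B=2, C=0). One shortest path:
  1. pour(A -> C) -> (A=0 B=2 C=2)
  2. fill(A) -> (A=3 B=2 C=2)
  3. pour(A -> B) -> (A=0 B=5 C=2)
  4. fill(A) -> (A=3 B=5 C=2)
Reached target in 4 moves.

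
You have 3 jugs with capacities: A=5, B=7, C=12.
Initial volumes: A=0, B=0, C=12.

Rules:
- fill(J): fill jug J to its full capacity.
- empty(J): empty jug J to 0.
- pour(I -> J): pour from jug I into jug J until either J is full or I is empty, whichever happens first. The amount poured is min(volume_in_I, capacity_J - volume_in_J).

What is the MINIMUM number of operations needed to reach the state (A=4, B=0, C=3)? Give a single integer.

BFS from (A=0, B=0, C=12). One shortest path:
  1. pour(C -> B) -> (A=0 B=7 C=5)
  2. pour(B -> A) -> (A=5 B=2 C=5)
  3. pour(A -> C) -> (A=0 B=2 C=10)
  4. pour(B -> A) -> (A=2 B=0 C=10)
  5. pour(C -> B) -> (A=2 B=7 C=3)
  6. pour(B -> A) -> (A=5 B=4 C=3)
  7. empty(A) -> (A=0 B=4 C=3)
  8. pour(B -> A) -> (A=4 B=0 C=3)
Reached target in 8 moves.

Answer: 8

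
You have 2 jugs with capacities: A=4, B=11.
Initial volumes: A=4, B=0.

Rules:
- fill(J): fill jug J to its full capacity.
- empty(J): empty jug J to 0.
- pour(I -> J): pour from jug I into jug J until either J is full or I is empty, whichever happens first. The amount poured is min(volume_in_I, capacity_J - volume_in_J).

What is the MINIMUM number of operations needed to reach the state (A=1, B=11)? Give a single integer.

BFS from (A=4, B=0). One shortest path:
  1. pour(A -> B) -> (A=0 B=4)
  2. fill(A) -> (A=4 B=4)
  3. pour(A -> B) -> (A=0 B=8)
  4. fill(A) -> (A=4 B=8)
  5. pour(A -> B) -> (A=1 B=11)
Reached target in 5 moves.

Answer: 5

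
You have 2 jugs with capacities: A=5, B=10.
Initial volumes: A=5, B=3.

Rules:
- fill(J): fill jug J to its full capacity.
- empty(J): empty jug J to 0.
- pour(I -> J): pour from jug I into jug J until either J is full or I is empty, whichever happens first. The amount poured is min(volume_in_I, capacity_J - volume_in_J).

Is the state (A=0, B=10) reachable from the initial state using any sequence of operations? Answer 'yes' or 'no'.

Answer: yes

Derivation:
BFS from (A=5, B=3):
  1. empty(A) -> (A=0 B=3)
  2. fill(B) -> (A=0 B=10)
Target reached → yes.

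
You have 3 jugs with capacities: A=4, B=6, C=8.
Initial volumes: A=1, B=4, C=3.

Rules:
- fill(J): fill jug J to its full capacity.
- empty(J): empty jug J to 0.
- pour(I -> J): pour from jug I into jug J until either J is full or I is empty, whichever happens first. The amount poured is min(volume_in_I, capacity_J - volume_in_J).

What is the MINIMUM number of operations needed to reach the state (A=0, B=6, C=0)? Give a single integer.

Answer: 3

Derivation:
BFS from (A=1, B=4, C=3). One shortest path:
  1. empty(A) -> (A=0 B=4 C=3)
  2. fill(B) -> (A=0 B=6 C=3)
  3. empty(C) -> (A=0 B=6 C=0)
Reached target in 3 moves.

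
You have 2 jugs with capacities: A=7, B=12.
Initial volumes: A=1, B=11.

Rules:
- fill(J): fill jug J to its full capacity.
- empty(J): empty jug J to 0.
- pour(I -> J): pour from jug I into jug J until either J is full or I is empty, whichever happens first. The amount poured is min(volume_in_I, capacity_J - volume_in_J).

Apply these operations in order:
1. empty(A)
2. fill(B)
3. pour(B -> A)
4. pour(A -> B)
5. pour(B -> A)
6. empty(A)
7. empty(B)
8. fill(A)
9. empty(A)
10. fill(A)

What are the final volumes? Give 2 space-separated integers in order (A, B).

Step 1: empty(A) -> (A=0 B=11)
Step 2: fill(B) -> (A=0 B=12)
Step 3: pour(B -> A) -> (A=7 B=5)
Step 4: pour(A -> B) -> (A=0 B=12)
Step 5: pour(B -> A) -> (A=7 B=5)
Step 6: empty(A) -> (A=0 B=5)
Step 7: empty(B) -> (A=0 B=0)
Step 8: fill(A) -> (A=7 B=0)
Step 9: empty(A) -> (A=0 B=0)
Step 10: fill(A) -> (A=7 B=0)

Answer: 7 0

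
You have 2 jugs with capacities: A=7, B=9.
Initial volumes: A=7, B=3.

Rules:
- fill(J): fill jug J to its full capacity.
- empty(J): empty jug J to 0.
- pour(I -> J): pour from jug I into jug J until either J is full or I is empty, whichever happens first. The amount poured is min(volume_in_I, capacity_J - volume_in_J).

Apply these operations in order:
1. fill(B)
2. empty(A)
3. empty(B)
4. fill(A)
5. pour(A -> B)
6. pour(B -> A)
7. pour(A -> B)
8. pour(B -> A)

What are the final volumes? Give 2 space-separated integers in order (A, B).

Step 1: fill(B) -> (A=7 B=9)
Step 2: empty(A) -> (A=0 B=9)
Step 3: empty(B) -> (A=0 B=0)
Step 4: fill(A) -> (A=7 B=0)
Step 5: pour(A -> B) -> (A=0 B=7)
Step 6: pour(B -> A) -> (A=7 B=0)
Step 7: pour(A -> B) -> (A=0 B=7)
Step 8: pour(B -> A) -> (A=7 B=0)

Answer: 7 0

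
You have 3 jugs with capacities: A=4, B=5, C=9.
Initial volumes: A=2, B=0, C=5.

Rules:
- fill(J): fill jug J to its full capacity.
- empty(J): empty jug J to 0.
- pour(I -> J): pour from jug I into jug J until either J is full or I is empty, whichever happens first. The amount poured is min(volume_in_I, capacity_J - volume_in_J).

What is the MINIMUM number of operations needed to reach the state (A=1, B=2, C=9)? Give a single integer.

Answer: 5

Derivation:
BFS from (A=2, B=0, C=5). One shortest path:
  1. pour(A -> B) -> (A=0 B=2 C=5)
  2. pour(C -> A) -> (A=4 B=2 C=1)
  3. empty(A) -> (A=0 B=2 C=1)
  4. pour(C -> A) -> (A=1 B=2 C=0)
  5. fill(C) -> (A=1 B=2 C=9)
Reached target in 5 moves.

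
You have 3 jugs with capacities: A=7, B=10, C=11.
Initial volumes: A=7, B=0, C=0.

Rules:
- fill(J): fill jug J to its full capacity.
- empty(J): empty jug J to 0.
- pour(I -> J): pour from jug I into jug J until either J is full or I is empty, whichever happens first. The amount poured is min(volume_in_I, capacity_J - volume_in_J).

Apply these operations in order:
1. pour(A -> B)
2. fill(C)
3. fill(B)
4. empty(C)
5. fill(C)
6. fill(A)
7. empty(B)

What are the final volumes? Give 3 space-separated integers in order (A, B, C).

Step 1: pour(A -> B) -> (A=0 B=7 C=0)
Step 2: fill(C) -> (A=0 B=7 C=11)
Step 3: fill(B) -> (A=0 B=10 C=11)
Step 4: empty(C) -> (A=0 B=10 C=0)
Step 5: fill(C) -> (A=0 B=10 C=11)
Step 6: fill(A) -> (A=7 B=10 C=11)
Step 7: empty(B) -> (A=7 B=0 C=11)

Answer: 7 0 11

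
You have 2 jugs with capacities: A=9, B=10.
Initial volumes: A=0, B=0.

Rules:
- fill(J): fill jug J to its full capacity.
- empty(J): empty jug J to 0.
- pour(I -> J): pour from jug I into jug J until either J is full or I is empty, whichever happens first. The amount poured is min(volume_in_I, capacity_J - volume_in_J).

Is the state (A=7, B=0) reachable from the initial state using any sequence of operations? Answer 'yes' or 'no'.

Answer: yes

Derivation:
BFS from (A=0, B=0):
  1. fill(A) -> (A=9 B=0)
  2. pour(A -> B) -> (A=0 B=9)
  3. fill(A) -> (A=9 B=9)
  4. pour(A -> B) -> (A=8 B=10)
  5. empty(B) -> (A=8 B=0)
  6. pour(A -> B) -> (A=0 B=8)
  7. fill(A) -> (A=9 B=8)
  8. pour(A -> B) -> (A=7 B=10)
  9. empty(B) -> (A=7 B=0)
Target reached → yes.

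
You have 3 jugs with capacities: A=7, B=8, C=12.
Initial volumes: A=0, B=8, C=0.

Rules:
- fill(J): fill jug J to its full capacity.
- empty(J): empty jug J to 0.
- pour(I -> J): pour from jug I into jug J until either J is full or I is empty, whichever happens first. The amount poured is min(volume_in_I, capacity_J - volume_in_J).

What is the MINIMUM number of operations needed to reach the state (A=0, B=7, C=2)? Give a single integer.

BFS from (A=0, B=8, C=0). One shortest path:
  1. pour(B -> A) -> (A=7 B=1 C=0)
  2. empty(A) -> (A=0 B=1 C=0)
  3. pour(B -> A) -> (A=1 B=0 C=0)
  4. fill(B) -> (A=1 B=8 C=0)
  5. pour(B -> A) -> (A=7 B=2 C=0)
  6. pour(B -> C) -> (A=7 B=0 C=2)
  7. pour(A -> B) -> (A=0 B=7 C=2)
Reached target in 7 moves.

Answer: 7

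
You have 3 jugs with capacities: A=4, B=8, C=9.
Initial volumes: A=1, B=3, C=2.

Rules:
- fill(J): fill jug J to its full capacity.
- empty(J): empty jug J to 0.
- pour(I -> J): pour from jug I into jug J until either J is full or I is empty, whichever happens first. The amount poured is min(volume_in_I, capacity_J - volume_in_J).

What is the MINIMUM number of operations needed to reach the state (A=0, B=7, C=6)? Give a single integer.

Answer: 3

Derivation:
BFS from (A=1, B=3, C=2). One shortest path:
  1. fill(C) -> (A=1 B=3 C=9)
  2. pour(C -> A) -> (A=4 B=3 C=6)
  3. pour(A -> B) -> (A=0 B=7 C=6)
Reached target in 3 moves.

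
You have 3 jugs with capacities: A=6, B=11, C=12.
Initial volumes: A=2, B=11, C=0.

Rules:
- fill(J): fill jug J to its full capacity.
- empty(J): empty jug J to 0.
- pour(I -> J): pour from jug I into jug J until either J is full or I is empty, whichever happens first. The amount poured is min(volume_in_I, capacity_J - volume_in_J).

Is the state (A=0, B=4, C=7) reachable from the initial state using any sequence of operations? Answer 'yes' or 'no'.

BFS from (A=2, B=11, C=0):
  1. fill(A) -> (A=6 B=11 C=0)
  2. pour(B -> C) -> (A=6 B=0 C=11)
  3. pour(A -> B) -> (A=0 B=6 C=11)
  4. pour(C -> A) -> (A=6 B=6 C=5)
  5. pour(A -> B) -> (A=1 B=11 C=5)
  6. pour(B -> C) -> (A=1 B=4 C=12)
  7. pour(C -> A) -> (A=6 B=4 C=7)
  8. empty(A) -> (A=0 B=4 C=7)
Target reached → yes.

Answer: yes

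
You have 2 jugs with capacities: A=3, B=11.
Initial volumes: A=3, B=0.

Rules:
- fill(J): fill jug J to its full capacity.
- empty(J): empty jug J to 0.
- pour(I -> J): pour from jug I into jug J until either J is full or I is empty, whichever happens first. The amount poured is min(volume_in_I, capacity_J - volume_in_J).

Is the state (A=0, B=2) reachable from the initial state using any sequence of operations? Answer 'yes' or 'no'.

Answer: yes

Derivation:
BFS from (A=3, B=0):
  1. empty(A) -> (A=0 B=0)
  2. fill(B) -> (A=0 B=11)
  3. pour(B -> A) -> (A=3 B=8)
  4. empty(A) -> (A=0 B=8)
  5. pour(B -> A) -> (A=3 B=5)
  6. empty(A) -> (A=0 B=5)
  7. pour(B -> A) -> (A=3 B=2)
  8. empty(A) -> (A=0 B=2)
Target reached → yes.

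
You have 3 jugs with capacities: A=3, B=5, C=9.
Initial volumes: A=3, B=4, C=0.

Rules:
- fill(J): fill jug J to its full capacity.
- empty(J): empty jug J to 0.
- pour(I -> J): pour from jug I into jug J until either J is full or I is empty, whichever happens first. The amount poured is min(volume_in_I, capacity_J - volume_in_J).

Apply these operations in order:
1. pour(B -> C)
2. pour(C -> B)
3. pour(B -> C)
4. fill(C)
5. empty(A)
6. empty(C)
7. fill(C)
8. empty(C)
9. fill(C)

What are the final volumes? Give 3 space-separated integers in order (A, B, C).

Step 1: pour(B -> C) -> (A=3 B=0 C=4)
Step 2: pour(C -> B) -> (A=3 B=4 C=0)
Step 3: pour(B -> C) -> (A=3 B=0 C=4)
Step 4: fill(C) -> (A=3 B=0 C=9)
Step 5: empty(A) -> (A=0 B=0 C=9)
Step 6: empty(C) -> (A=0 B=0 C=0)
Step 7: fill(C) -> (A=0 B=0 C=9)
Step 8: empty(C) -> (A=0 B=0 C=0)
Step 9: fill(C) -> (A=0 B=0 C=9)

Answer: 0 0 9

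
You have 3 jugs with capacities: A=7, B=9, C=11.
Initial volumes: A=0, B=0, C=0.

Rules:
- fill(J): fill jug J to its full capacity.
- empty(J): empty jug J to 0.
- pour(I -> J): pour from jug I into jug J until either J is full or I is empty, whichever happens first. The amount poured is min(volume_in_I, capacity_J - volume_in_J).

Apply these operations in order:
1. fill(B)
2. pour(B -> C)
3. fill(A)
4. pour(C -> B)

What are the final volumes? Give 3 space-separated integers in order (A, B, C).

Step 1: fill(B) -> (A=0 B=9 C=0)
Step 2: pour(B -> C) -> (A=0 B=0 C=9)
Step 3: fill(A) -> (A=7 B=0 C=9)
Step 4: pour(C -> B) -> (A=7 B=9 C=0)

Answer: 7 9 0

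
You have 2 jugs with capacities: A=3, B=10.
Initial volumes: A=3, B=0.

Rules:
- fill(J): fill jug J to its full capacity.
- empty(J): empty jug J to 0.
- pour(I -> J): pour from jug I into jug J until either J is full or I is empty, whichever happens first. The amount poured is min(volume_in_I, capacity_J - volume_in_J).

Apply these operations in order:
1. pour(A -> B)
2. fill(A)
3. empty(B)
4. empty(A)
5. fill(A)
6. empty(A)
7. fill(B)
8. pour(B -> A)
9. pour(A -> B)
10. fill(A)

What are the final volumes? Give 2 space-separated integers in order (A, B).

Answer: 3 10

Derivation:
Step 1: pour(A -> B) -> (A=0 B=3)
Step 2: fill(A) -> (A=3 B=3)
Step 3: empty(B) -> (A=3 B=0)
Step 4: empty(A) -> (A=0 B=0)
Step 5: fill(A) -> (A=3 B=0)
Step 6: empty(A) -> (A=0 B=0)
Step 7: fill(B) -> (A=0 B=10)
Step 8: pour(B -> A) -> (A=3 B=7)
Step 9: pour(A -> B) -> (A=0 B=10)
Step 10: fill(A) -> (A=3 B=10)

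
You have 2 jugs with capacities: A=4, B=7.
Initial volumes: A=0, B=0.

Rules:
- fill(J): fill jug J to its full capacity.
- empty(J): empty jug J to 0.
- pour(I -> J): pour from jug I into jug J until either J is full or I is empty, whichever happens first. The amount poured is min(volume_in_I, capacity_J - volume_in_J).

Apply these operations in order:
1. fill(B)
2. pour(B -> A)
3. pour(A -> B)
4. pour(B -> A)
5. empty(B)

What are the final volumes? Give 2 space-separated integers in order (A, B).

Step 1: fill(B) -> (A=0 B=7)
Step 2: pour(B -> A) -> (A=4 B=3)
Step 3: pour(A -> B) -> (A=0 B=7)
Step 4: pour(B -> A) -> (A=4 B=3)
Step 5: empty(B) -> (A=4 B=0)

Answer: 4 0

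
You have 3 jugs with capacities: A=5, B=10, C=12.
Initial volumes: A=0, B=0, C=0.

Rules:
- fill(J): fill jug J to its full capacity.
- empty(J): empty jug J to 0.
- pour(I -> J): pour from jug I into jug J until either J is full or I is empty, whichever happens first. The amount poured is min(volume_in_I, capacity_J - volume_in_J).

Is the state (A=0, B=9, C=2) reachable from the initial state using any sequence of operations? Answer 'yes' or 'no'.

Answer: yes

Derivation:
BFS from (A=0, B=0, C=0):
  1. fill(C) -> (A=0 B=0 C=12)
  2. pour(C -> B) -> (A=0 B=10 C=2)
  3. empty(B) -> (A=0 B=0 C=2)
  4. pour(C -> A) -> (A=2 B=0 C=0)
  5. fill(C) -> (A=2 B=0 C=12)
  6. pour(C -> B) -> (A=2 B=10 C=2)
  7. empty(B) -> (A=2 B=0 C=2)
  8. pour(C -> A) -> (A=4 B=0 C=0)
  9. fill(C) -> (A=4 B=0 C=12)
  10. pour(C -> B) -> (A=4 B=10 C=2)
  11. pour(B -> A) -> (A=5 B=9 C=2)
  12. empty(A) -> (A=0 B=9 C=2)
Target reached → yes.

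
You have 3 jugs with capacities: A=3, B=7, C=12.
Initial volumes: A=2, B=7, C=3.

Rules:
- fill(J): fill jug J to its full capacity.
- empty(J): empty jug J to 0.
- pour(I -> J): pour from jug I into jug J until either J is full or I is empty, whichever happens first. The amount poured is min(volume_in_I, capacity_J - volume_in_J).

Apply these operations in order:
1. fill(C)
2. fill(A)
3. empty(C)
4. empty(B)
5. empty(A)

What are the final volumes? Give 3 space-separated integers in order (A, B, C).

Answer: 0 0 0

Derivation:
Step 1: fill(C) -> (A=2 B=7 C=12)
Step 2: fill(A) -> (A=3 B=7 C=12)
Step 3: empty(C) -> (A=3 B=7 C=0)
Step 4: empty(B) -> (A=3 B=0 C=0)
Step 5: empty(A) -> (A=0 B=0 C=0)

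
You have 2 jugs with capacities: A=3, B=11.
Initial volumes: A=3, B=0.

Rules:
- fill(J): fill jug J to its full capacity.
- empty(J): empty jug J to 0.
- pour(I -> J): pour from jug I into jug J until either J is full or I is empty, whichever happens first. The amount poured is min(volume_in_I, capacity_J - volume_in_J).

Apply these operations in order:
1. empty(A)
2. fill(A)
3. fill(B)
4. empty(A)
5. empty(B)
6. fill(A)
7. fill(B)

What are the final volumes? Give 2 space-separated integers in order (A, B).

Step 1: empty(A) -> (A=0 B=0)
Step 2: fill(A) -> (A=3 B=0)
Step 3: fill(B) -> (A=3 B=11)
Step 4: empty(A) -> (A=0 B=11)
Step 5: empty(B) -> (A=0 B=0)
Step 6: fill(A) -> (A=3 B=0)
Step 7: fill(B) -> (A=3 B=11)

Answer: 3 11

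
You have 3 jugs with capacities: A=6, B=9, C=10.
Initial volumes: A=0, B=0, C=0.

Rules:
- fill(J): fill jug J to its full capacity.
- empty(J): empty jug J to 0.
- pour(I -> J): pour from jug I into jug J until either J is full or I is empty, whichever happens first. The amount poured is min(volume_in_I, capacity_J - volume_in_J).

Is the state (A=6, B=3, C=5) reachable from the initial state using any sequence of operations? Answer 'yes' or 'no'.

Answer: yes

Derivation:
BFS from (A=0, B=0, C=0):
  1. fill(C) -> (A=0 B=0 C=10)
  2. pour(C -> A) -> (A=6 B=0 C=4)
  3. empty(A) -> (A=0 B=0 C=4)
  4. pour(C -> B) -> (A=0 B=4 C=0)
  5. fill(C) -> (A=0 B=4 C=10)
  6. pour(C -> B) -> (A=0 B=9 C=5)
  7. pour(B -> A) -> (A=6 B=3 C=5)
Target reached → yes.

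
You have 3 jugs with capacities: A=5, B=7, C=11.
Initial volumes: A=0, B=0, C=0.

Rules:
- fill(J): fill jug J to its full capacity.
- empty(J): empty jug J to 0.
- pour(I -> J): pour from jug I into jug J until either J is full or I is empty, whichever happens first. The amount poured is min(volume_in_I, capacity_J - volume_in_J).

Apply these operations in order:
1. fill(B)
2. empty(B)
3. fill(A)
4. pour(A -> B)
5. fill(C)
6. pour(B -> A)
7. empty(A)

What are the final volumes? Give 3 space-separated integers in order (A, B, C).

Answer: 0 0 11

Derivation:
Step 1: fill(B) -> (A=0 B=7 C=0)
Step 2: empty(B) -> (A=0 B=0 C=0)
Step 3: fill(A) -> (A=5 B=0 C=0)
Step 4: pour(A -> B) -> (A=0 B=5 C=0)
Step 5: fill(C) -> (A=0 B=5 C=11)
Step 6: pour(B -> A) -> (A=5 B=0 C=11)
Step 7: empty(A) -> (A=0 B=0 C=11)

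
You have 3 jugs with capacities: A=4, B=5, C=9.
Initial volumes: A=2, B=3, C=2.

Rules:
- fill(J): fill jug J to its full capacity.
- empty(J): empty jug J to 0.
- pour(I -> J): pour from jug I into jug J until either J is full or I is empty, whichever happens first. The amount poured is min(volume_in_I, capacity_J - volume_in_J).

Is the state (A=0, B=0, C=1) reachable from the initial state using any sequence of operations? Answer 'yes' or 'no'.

Answer: yes

Derivation:
BFS from (A=2, B=3, C=2):
  1. empty(A) -> (A=0 B=3 C=2)
  2. pour(B -> A) -> (A=3 B=0 C=2)
  3. pour(C -> A) -> (A=4 B=0 C=1)
  4. empty(A) -> (A=0 B=0 C=1)
Target reached → yes.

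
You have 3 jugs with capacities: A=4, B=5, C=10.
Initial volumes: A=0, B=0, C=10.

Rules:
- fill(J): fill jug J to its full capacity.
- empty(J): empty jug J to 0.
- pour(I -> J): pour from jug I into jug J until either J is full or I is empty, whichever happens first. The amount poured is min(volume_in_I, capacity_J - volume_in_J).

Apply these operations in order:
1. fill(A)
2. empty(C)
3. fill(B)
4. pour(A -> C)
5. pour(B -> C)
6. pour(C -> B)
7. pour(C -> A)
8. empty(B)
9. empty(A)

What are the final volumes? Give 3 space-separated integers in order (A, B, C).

Step 1: fill(A) -> (A=4 B=0 C=10)
Step 2: empty(C) -> (A=4 B=0 C=0)
Step 3: fill(B) -> (A=4 B=5 C=0)
Step 4: pour(A -> C) -> (A=0 B=5 C=4)
Step 5: pour(B -> C) -> (A=0 B=0 C=9)
Step 6: pour(C -> B) -> (A=0 B=5 C=4)
Step 7: pour(C -> A) -> (A=4 B=5 C=0)
Step 8: empty(B) -> (A=4 B=0 C=0)
Step 9: empty(A) -> (A=0 B=0 C=0)

Answer: 0 0 0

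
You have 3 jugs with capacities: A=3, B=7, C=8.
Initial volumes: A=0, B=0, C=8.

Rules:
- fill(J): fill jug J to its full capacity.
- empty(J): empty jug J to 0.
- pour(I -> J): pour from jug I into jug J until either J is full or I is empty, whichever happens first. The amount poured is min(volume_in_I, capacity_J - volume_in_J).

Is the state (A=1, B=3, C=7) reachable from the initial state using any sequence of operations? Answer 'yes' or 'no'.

Answer: no

Derivation:
BFS explored all 204 reachable states.
Reachable set includes: (0,0,0), (0,0,1), (0,0,2), (0,0,3), (0,0,4), (0,0,5), (0,0,6), (0,0,7), (0,0,8), (0,1,0), (0,1,1), (0,1,2) ...
Target (A=1, B=3, C=7) not in reachable set → no.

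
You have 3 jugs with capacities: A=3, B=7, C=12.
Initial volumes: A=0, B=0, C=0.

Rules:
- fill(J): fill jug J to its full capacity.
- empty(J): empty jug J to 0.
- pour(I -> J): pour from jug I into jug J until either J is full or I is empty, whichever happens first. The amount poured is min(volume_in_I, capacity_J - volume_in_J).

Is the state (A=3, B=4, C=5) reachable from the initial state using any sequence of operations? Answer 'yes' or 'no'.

Answer: yes

Derivation:
BFS from (A=0, B=0, C=0):
  1. fill(C) -> (A=0 B=0 C=12)
  2. pour(C -> B) -> (A=0 B=7 C=5)
  3. pour(B -> A) -> (A=3 B=4 C=5)
Target reached → yes.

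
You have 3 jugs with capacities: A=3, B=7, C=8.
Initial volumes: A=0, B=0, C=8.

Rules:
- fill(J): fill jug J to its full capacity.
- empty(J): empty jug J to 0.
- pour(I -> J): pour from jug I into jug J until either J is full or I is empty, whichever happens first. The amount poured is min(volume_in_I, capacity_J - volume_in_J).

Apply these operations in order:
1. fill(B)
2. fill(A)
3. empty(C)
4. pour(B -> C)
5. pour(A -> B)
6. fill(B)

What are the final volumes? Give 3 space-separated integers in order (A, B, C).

Answer: 0 7 7

Derivation:
Step 1: fill(B) -> (A=0 B=7 C=8)
Step 2: fill(A) -> (A=3 B=7 C=8)
Step 3: empty(C) -> (A=3 B=7 C=0)
Step 4: pour(B -> C) -> (A=3 B=0 C=7)
Step 5: pour(A -> B) -> (A=0 B=3 C=7)
Step 6: fill(B) -> (A=0 B=7 C=7)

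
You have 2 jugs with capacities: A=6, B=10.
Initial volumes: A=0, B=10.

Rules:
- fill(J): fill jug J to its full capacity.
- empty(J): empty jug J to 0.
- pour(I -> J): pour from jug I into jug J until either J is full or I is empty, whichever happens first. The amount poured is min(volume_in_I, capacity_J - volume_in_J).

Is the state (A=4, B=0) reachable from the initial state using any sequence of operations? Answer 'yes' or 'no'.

BFS from (A=0, B=10):
  1. pour(B -> A) -> (A=6 B=4)
  2. empty(A) -> (A=0 B=4)
  3. pour(B -> A) -> (A=4 B=0)
Target reached → yes.

Answer: yes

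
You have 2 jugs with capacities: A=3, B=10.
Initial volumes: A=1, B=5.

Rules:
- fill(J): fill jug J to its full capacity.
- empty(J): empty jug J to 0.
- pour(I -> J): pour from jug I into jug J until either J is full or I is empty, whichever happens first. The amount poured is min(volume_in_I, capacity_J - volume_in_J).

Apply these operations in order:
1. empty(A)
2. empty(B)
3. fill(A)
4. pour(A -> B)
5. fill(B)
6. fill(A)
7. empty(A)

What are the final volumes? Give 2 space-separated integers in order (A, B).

Answer: 0 10

Derivation:
Step 1: empty(A) -> (A=0 B=5)
Step 2: empty(B) -> (A=0 B=0)
Step 3: fill(A) -> (A=3 B=0)
Step 4: pour(A -> B) -> (A=0 B=3)
Step 5: fill(B) -> (A=0 B=10)
Step 6: fill(A) -> (A=3 B=10)
Step 7: empty(A) -> (A=0 B=10)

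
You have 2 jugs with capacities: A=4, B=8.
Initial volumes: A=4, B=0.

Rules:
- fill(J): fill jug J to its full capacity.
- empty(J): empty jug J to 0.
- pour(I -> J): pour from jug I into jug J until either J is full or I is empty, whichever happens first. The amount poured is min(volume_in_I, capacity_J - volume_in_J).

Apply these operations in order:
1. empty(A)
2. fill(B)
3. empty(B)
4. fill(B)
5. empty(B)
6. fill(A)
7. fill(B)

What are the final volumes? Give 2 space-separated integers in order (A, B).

Step 1: empty(A) -> (A=0 B=0)
Step 2: fill(B) -> (A=0 B=8)
Step 3: empty(B) -> (A=0 B=0)
Step 4: fill(B) -> (A=0 B=8)
Step 5: empty(B) -> (A=0 B=0)
Step 6: fill(A) -> (A=4 B=0)
Step 7: fill(B) -> (A=4 B=8)

Answer: 4 8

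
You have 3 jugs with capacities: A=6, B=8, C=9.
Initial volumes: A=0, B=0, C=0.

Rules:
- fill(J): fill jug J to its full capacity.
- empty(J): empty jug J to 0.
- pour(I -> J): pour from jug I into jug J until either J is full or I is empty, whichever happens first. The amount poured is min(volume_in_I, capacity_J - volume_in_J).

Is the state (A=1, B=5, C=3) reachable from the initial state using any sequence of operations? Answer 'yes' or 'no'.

BFS explored all 350 reachable states.
Reachable set includes: (0,0,0), (0,0,1), (0,0,2), (0,0,3), (0,0,4), (0,0,5), (0,0,6), (0,0,7), (0,0,8), (0,0,9), (0,1,0), (0,1,1) ...
Target (A=1, B=5, C=3) not in reachable set → no.

Answer: no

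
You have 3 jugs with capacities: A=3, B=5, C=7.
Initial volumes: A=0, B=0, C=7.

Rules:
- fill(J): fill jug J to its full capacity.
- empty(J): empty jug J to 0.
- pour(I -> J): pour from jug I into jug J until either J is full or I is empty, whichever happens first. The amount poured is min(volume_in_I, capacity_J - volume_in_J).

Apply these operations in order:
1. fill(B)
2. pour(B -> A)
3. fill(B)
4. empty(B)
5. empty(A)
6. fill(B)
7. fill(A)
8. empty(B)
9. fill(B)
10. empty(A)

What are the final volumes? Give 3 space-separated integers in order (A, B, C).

Answer: 0 5 7

Derivation:
Step 1: fill(B) -> (A=0 B=5 C=7)
Step 2: pour(B -> A) -> (A=3 B=2 C=7)
Step 3: fill(B) -> (A=3 B=5 C=7)
Step 4: empty(B) -> (A=3 B=0 C=7)
Step 5: empty(A) -> (A=0 B=0 C=7)
Step 6: fill(B) -> (A=0 B=5 C=7)
Step 7: fill(A) -> (A=3 B=5 C=7)
Step 8: empty(B) -> (A=3 B=0 C=7)
Step 9: fill(B) -> (A=3 B=5 C=7)
Step 10: empty(A) -> (A=0 B=5 C=7)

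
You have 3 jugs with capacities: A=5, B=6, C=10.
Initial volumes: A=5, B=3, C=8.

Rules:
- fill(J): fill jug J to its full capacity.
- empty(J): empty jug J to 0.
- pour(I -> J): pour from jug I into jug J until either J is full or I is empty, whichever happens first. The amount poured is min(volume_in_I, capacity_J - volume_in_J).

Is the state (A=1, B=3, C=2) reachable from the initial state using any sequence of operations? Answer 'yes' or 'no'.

Answer: no

Derivation:
BFS explored all 282 reachable states.
Reachable set includes: (0,0,0), (0,0,1), (0,0,2), (0,0,3), (0,0,4), (0,0,5), (0,0,6), (0,0,7), (0,0,8), (0,0,9), (0,0,10), (0,1,0) ...
Target (A=1, B=3, C=2) not in reachable set → no.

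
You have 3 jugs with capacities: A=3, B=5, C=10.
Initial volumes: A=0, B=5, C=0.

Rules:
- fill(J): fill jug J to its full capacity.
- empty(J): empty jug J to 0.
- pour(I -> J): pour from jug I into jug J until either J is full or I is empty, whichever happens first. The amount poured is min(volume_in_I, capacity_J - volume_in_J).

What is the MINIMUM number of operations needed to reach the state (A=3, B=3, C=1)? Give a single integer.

Answer: 7

Derivation:
BFS from (A=0, B=5, C=0). One shortest path:
  1. empty(B) -> (A=0 B=0 C=0)
  2. fill(C) -> (A=0 B=0 C=10)
  3. pour(C -> A) -> (A=3 B=0 C=7)
  4. empty(A) -> (A=0 B=0 C=7)
  5. pour(C -> A) -> (A=3 B=0 C=4)
  6. pour(A -> B) -> (A=0 B=3 C=4)
  7. pour(C -> A) -> (A=3 B=3 C=1)
Reached target in 7 moves.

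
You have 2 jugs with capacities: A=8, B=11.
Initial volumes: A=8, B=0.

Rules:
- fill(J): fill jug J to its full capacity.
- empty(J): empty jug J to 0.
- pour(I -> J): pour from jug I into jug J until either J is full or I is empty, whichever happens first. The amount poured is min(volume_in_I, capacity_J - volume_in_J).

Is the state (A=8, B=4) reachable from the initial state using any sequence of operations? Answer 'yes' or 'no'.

Answer: yes

Derivation:
BFS from (A=8, B=0):
  1. empty(A) -> (A=0 B=0)
  2. fill(B) -> (A=0 B=11)
  3. pour(B -> A) -> (A=8 B=3)
  4. empty(A) -> (A=0 B=3)
  5. pour(B -> A) -> (A=3 B=0)
  6. fill(B) -> (A=3 B=11)
  7. pour(B -> A) -> (A=8 B=6)
  8. empty(A) -> (A=0 B=6)
  9. pour(B -> A) -> (A=6 B=0)
  10. fill(B) -> (A=6 B=11)
  11. pour(B -> A) -> (A=8 B=9)
  12. empty(A) -> (A=0 B=9)
  13. pour(B -> A) -> (A=8 B=1)
  14. empty(A) -> (A=0 B=1)
  15. pour(B -> A) -> (A=1 B=0)
  16. fill(B) -> (A=1 B=11)
  17. pour(B -> A) -> (A=8 B=4)
Target reached → yes.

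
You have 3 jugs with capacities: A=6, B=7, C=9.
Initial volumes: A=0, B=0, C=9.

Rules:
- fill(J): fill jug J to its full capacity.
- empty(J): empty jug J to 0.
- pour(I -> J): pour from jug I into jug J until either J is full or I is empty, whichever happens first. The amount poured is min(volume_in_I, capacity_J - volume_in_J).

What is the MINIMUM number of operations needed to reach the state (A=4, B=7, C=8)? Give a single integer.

Answer: 8

Derivation:
BFS from (A=0, B=0, C=9). One shortest path:
  1. fill(A) -> (A=6 B=0 C=9)
  2. fill(B) -> (A=6 B=7 C=9)
  3. empty(C) -> (A=6 B=7 C=0)
  4. pour(B -> C) -> (A=6 B=0 C=7)
  5. pour(A -> B) -> (A=0 B=6 C=7)
  6. fill(A) -> (A=6 B=6 C=7)
  7. pour(A -> C) -> (A=4 B=6 C=9)
  8. pour(C -> B) -> (A=4 B=7 C=8)
Reached target in 8 moves.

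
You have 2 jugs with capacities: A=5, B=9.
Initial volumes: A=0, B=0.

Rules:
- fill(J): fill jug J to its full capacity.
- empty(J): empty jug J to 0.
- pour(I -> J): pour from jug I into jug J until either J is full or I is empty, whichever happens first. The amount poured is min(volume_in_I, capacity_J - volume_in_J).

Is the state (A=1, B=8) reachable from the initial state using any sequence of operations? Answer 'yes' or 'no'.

Answer: no

Derivation:
BFS explored all 28 reachable states.
Reachable set includes: (0,0), (0,1), (0,2), (0,3), (0,4), (0,5), (0,6), (0,7), (0,8), (0,9), (1,0), (1,9) ...
Target (A=1, B=8) not in reachable set → no.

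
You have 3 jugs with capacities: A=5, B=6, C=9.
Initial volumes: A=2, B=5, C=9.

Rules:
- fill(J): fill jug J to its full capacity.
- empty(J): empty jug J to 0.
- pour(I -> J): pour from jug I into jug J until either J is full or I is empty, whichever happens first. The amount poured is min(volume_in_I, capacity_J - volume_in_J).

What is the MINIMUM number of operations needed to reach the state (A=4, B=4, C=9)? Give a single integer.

BFS from (A=2, B=5, C=9). One shortest path:
  1. empty(A) -> (A=0 B=5 C=9)
  2. pour(C -> A) -> (A=5 B=5 C=4)
  3. pour(A -> B) -> (A=4 B=6 C=4)
  4. empty(B) -> (A=4 B=0 C=4)
  5. pour(C -> B) -> (A=4 B=4 C=0)
  6. fill(C) -> (A=4 B=4 C=9)
Reached target in 6 moves.

Answer: 6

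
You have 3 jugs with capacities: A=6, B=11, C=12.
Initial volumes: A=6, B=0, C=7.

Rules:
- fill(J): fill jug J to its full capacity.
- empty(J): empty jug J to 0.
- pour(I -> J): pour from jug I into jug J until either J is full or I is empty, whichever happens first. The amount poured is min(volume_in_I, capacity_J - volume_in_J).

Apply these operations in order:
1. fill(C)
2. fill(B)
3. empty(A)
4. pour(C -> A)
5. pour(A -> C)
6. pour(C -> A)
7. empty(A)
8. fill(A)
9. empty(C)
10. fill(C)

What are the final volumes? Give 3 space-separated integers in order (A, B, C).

Answer: 6 11 12

Derivation:
Step 1: fill(C) -> (A=6 B=0 C=12)
Step 2: fill(B) -> (A=6 B=11 C=12)
Step 3: empty(A) -> (A=0 B=11 C=12)
Step 4: pour(C -> A) -> (A=6 B=11 C=6)
Step 5: pour(A -> C) -> (A=0 B=11 C=12)
Step 6: pour(C -> A) -> (A=6 B=11 C=6)
Step 7: empty(A) -> (A=0 B=11 C=6)
Step 8: fill(A) -> (A=6 B=11 C=6)
Step 9: empty(C) -> (A=6 B=11 C=0)
Step 10: fill(C) -> (A=6 B=11 C=12)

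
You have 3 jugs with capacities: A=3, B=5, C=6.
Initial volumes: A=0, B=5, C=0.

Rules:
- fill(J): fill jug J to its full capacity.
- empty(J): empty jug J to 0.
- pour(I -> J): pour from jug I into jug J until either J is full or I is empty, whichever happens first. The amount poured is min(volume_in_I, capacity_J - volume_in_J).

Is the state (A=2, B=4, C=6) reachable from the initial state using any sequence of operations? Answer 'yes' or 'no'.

Answer: yes

Derivation:
BFS from (A=0, B=5, C=0):
  1. pour(B -> A) -> (A=3 B=2 C=0)
  2. empty(A) -> (A=0 B=2 C=0)
  3. pour(B -> A) -> (A=2 B=0 C=0)
  4. fill(B) -> (A=2 B=5 C=0)
  5. pour(B -> C) -> (A=2 B=0 C=5)
  6. fill(B) -> (A=2 B=5 C=5)
  7. pour(B -> C) -> (A=2 B=4 C=6)
Target reached → yes.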